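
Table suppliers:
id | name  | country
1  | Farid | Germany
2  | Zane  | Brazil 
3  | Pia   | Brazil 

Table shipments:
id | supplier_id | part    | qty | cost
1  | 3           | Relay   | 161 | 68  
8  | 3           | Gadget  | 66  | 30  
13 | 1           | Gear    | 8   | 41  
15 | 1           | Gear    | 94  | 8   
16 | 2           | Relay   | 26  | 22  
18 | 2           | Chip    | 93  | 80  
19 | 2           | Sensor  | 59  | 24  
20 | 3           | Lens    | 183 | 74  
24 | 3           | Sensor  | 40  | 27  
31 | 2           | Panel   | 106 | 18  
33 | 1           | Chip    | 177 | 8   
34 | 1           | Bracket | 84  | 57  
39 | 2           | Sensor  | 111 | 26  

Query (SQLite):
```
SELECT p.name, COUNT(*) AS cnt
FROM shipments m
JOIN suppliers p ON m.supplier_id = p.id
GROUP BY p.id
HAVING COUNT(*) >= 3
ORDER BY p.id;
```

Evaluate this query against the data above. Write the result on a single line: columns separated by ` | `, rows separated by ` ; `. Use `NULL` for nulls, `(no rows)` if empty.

Farid | 4 ; Zane | 5 ; Pia | 4

Join each shipments row to its suppliers via supplier_id.
Group joined rows by suppliers.id; compute COUNT(*) per group.
HAVING: keep groups with count ≥ 3.
  1: ids {13, 15, 33, 34} → COUNT(*)=4
  2: ids {16, 18, 19, 31, 39} → COUNT(*)=5
  3: ids {1, 8, 20, 24} → COUNT(*)=4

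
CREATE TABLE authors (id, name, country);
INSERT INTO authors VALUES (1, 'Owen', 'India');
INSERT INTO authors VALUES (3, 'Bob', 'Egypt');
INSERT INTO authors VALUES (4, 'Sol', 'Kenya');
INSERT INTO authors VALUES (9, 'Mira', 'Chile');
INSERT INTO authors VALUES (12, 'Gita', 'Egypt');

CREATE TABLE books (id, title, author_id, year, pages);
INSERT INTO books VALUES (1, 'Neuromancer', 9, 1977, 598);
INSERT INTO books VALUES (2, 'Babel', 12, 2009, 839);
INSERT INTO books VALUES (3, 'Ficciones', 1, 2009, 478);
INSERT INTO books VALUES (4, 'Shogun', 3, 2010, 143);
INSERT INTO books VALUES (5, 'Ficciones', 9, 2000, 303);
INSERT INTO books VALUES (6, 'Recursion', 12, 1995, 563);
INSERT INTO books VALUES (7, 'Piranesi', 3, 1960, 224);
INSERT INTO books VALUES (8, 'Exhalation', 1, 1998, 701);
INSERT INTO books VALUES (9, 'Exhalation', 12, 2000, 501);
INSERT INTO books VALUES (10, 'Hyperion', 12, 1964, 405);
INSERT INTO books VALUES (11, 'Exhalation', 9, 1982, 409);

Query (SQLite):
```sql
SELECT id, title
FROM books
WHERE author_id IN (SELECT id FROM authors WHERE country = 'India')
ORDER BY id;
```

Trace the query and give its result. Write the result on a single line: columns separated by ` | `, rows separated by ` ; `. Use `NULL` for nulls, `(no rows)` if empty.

Inner query: authors.id where country = 'India'.
Outer: keep books rows whose author_id is in that set.
Inner query → {1}

3 | Ficciones ; 8 | Exhalation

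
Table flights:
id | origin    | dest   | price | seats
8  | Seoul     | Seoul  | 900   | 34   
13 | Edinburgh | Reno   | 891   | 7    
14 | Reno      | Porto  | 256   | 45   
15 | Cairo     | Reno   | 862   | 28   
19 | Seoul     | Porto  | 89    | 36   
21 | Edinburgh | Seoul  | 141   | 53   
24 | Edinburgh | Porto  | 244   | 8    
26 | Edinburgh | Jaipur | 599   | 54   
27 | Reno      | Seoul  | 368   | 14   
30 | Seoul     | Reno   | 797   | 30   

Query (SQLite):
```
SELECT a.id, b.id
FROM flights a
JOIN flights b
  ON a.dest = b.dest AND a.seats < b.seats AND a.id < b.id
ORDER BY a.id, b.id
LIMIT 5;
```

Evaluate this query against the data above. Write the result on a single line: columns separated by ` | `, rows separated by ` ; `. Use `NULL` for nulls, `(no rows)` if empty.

8 | 21 ; 13 | 15 ; 13 | 30 ; 15 | 30

Pairs (a,b) with same dest, a.seats < b.seats, a.id < b.id.
dest groups: Jaipur:{26} Porto:{14,19,24} Reno:{13,15,30} Seoul:{8,21,27}
Ordered by (a.id, b.id); first 5.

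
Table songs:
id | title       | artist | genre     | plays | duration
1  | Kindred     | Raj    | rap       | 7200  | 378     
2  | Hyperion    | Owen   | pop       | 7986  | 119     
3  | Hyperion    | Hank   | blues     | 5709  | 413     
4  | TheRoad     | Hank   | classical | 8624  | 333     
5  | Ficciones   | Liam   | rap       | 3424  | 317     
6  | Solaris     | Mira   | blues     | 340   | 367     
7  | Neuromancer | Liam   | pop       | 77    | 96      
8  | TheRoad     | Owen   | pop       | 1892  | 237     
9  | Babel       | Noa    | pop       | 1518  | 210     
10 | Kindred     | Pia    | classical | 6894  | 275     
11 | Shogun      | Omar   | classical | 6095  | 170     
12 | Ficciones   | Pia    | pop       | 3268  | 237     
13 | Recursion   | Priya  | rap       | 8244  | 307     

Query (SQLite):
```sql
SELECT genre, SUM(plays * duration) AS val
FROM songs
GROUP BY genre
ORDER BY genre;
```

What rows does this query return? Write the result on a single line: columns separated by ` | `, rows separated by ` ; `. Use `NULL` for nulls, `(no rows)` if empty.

For each row compute plays * duration.
Group by genre; take SUM of the expression per group.
  blues: ids {3, 6} → SUM(plays * duration)=2482597
  classical: ids {4, 10, 11} → SUM(plays * duration)=5803792
  pop: ids {2, 7, 8, 9, 12} → SUM(plays * duration)=2499426
  rap: ids {1, 5, 13} → SUM(plays * duration)=6337916

blues | 2482597 ; classical | 5803792 ; pop | 2499426 ; rap | 6337916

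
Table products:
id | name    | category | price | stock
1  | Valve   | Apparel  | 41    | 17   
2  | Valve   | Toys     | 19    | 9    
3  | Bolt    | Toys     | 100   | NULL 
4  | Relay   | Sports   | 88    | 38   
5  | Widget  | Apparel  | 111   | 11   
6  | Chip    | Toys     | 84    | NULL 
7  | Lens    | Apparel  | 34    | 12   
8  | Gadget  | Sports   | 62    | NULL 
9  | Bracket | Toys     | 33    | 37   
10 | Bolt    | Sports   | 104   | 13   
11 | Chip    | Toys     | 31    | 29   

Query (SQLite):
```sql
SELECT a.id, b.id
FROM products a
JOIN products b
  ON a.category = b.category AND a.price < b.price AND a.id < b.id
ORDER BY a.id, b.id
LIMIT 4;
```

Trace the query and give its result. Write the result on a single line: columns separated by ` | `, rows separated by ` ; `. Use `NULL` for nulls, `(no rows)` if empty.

Pairs (a,b) with same category, a.price < b.price, a.id < b.id.
category groups: Apparel:{1,5,7} Sports:{4,8,10} Toys:{2,3,6,9,11}
Ordered by (a.id, b.id); first 4.

1 | 5 ; 2 | 3 ; 2 | 6 ; 2 | 9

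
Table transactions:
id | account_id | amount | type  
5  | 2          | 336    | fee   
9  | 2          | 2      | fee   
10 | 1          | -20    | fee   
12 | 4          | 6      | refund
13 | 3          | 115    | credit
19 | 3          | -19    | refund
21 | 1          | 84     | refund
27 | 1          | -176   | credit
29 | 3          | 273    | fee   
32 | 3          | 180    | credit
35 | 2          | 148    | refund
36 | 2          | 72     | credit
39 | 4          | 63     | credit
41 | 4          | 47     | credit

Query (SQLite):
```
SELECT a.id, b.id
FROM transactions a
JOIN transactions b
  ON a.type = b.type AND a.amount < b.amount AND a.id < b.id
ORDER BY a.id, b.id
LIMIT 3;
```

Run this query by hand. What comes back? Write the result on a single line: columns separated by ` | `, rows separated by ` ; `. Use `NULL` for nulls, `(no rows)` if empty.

9 | 29 ; 10 | 29 ; 12 | 21

Pairs (a,b) with same type, a.amount < b.amount, a.id < b.id.
type groups: credit:{13,27,32,36,39,41} fee:{5,9,10,29} refund:{12,19,21,35}
Ordered by (a.id, b.id); first 3.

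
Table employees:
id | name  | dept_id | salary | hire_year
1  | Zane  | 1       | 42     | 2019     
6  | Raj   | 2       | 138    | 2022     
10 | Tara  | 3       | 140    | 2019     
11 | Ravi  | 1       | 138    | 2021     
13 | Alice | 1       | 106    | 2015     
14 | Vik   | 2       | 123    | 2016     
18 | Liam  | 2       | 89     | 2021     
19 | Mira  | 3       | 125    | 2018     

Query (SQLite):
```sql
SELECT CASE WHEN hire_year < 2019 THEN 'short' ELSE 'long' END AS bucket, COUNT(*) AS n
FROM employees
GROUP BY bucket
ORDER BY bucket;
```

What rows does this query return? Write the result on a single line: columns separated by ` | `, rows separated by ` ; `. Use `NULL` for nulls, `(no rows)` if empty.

Bucket rows by hire_year < 2019 → 'short' else 'long'; count each bucket.

long | 5 ; short | 3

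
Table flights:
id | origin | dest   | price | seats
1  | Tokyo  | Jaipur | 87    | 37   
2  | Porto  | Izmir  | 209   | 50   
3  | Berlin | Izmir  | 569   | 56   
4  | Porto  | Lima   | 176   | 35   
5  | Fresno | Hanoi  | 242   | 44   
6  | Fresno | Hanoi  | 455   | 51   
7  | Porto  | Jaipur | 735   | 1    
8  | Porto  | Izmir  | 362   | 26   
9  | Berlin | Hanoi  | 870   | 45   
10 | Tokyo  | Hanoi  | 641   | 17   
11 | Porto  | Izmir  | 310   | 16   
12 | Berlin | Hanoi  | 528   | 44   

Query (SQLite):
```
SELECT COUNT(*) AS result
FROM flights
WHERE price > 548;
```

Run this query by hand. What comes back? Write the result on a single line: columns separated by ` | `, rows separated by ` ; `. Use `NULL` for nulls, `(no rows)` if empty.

Rows where price > 548 → seats values: [56, 1, 45, 17].
COUNT(*) counts rows → 4.

4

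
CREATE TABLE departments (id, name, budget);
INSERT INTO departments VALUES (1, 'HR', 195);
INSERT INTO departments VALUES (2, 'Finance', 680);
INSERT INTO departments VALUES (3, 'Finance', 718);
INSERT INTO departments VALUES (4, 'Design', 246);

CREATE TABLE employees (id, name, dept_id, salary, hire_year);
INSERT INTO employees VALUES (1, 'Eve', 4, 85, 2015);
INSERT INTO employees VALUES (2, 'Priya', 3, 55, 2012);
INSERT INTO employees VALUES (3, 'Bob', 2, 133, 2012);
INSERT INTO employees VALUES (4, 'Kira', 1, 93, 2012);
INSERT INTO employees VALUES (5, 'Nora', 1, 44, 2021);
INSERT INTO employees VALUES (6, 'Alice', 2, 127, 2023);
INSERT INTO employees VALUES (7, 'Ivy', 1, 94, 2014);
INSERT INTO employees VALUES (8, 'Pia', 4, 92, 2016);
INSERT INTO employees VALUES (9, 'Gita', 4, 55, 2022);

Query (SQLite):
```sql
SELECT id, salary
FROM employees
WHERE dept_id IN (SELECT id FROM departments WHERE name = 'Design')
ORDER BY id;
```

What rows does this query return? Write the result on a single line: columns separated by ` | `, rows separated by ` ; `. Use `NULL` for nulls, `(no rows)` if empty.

1 | 85 ; 8 | 92 ; 9 | 55

Inner query: departments.id where name = 'Design'.
Outer: keep employees rows whose dept_id is in that set.
Inner query → {4}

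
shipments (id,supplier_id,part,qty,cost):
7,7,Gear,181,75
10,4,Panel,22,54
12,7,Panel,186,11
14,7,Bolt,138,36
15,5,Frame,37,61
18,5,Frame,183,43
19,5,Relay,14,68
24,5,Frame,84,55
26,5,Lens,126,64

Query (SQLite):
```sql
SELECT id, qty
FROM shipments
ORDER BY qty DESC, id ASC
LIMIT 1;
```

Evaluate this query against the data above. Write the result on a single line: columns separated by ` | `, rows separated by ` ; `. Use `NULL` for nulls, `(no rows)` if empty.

Sort by qty desc, tiebreak id asc: (186, id=12), (183, id=18), (181, id=7), (138, id=14) …. Take first 1.

12 | 186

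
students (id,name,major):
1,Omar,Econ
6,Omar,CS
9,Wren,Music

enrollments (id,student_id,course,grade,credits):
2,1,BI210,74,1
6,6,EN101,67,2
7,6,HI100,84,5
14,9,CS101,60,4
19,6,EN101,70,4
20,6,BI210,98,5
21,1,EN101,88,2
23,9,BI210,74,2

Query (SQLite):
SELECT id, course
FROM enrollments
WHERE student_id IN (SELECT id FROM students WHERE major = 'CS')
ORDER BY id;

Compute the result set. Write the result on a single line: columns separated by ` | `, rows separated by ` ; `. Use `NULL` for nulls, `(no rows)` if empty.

Inner query: students.id where major = 'CS'.
Outer: keep enrollments rows whose student_id is in that set.
Inner query → {6}

6 | EN101 ; 7 | HI100 ; 19 | EN101 ; 20 | BI210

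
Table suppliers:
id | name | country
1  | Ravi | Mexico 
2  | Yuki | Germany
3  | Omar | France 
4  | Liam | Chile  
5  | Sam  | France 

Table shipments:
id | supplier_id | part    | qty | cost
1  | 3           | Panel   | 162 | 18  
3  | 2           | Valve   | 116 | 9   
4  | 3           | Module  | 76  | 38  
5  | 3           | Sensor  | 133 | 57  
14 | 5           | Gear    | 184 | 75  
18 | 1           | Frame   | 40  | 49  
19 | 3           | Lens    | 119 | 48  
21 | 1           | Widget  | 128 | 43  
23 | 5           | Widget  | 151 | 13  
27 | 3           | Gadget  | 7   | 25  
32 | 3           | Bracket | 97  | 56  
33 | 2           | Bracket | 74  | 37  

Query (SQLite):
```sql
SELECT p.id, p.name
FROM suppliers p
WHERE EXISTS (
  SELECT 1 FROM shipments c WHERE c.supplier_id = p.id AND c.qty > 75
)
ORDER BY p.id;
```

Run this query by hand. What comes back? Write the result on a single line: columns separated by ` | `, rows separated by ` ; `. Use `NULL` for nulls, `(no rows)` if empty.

For each suppliers row, check whether any shipments with matching supplier_id has qty > 75.
Keep rows where that is true.

1 | Ravi ; 2 | Yuki ; 3 | Omar ; 5 | Sam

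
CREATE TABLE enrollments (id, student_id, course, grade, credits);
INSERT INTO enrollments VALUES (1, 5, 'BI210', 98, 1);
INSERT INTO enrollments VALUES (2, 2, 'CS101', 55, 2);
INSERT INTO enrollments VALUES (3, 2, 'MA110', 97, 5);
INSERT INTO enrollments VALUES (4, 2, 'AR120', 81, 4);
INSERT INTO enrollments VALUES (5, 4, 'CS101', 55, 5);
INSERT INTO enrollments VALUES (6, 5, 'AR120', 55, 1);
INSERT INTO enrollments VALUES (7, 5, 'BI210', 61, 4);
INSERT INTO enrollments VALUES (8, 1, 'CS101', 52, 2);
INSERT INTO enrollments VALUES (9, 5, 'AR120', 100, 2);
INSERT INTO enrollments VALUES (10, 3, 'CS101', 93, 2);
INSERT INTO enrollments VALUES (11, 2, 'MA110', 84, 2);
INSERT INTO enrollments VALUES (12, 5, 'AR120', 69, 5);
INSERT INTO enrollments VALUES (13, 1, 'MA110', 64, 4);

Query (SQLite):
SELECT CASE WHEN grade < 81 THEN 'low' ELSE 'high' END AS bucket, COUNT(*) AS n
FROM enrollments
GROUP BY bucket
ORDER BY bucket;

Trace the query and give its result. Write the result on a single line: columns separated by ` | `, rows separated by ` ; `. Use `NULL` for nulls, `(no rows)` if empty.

high | 6 ; low | 7

Bucket rows by grade < 81 → 'low' else 'high'; count each bucket.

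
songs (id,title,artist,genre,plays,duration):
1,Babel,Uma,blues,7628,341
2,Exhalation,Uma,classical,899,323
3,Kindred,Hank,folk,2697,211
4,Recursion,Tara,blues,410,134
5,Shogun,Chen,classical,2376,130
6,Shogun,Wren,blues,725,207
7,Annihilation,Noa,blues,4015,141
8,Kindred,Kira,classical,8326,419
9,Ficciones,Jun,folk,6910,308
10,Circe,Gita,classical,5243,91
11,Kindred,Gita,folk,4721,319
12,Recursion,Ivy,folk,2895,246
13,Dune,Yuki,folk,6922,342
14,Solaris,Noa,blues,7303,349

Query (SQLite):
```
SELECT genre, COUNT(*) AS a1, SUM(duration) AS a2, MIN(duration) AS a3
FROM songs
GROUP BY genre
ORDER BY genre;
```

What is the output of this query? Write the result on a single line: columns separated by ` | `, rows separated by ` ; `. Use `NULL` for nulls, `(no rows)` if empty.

Group songs by genre.
Per group compute: COUNT(*), SUM(duration), MIN(duration).
  blues: ids {1, 4, 6, 7, 14} → COUNT(*)=5, SUM(duration)=1172, MIN(duration)=134
  classical: ids {2, 5, 8, 10} → COUNT(*)=4, SUM(duration)=963, MIN(duration)=91
  folk: ids {3, 9, 11, 12, 13} → COUNT(*)=5, SUM(duration)=1426, MIN(duration)=211

blues | 5 | 1172 | 134 ; classical | 4 | 963 | 91 ; folk | 5 | 1426 | 211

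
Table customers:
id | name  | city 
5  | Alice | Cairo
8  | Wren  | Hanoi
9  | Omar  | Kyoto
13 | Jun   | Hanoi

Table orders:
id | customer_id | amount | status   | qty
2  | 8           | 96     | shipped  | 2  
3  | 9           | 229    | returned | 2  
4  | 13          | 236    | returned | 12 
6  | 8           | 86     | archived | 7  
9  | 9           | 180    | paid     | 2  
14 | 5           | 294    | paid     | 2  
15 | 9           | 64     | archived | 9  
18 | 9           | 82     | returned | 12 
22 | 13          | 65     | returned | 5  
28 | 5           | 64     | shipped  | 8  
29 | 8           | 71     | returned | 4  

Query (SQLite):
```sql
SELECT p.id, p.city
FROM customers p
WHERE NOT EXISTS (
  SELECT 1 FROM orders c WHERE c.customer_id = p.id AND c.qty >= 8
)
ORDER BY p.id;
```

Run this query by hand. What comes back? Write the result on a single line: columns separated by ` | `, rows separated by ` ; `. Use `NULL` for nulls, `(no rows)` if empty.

8 | Hanoi

For each customers row, check whether any orders with matching customer_id has qty >= 8.
Keep rows where that is false.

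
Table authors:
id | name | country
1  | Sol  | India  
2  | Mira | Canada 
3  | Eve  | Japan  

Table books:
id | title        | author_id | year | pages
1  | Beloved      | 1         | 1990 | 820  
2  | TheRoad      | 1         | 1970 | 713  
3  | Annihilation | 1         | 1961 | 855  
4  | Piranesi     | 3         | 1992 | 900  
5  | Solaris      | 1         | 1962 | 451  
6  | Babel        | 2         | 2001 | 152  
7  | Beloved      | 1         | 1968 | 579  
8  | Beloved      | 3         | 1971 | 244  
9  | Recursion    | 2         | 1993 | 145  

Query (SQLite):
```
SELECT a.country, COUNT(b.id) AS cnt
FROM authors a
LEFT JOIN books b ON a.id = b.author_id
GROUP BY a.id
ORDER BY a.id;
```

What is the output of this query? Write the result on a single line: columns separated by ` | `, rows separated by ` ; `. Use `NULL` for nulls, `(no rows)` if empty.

LEFT JOIN keeps every authors row; unmatched ones get NULL for books columns.
Group by authors.id and compute COUNT(b.id). COUNT(col) of an all-NULL group is 0.
  1: ids {1, 2, 3, 5, 7} → COUNT(b.id)=5
  2: ids {6, 9} → COUNT(b.id)=2
  3: ids {4, 8} → COUNT(b.id)=2

India | 5 ; Canada | 2 ; Japan | 2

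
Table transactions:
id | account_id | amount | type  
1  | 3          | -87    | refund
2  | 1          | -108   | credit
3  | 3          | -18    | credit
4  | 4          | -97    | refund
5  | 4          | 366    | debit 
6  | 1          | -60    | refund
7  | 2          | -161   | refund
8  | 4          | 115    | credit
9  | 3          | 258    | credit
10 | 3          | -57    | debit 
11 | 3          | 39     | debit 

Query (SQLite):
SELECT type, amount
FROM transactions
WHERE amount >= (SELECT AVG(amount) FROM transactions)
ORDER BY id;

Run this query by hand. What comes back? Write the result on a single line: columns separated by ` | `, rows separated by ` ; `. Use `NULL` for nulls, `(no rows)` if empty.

debit | 366 ; credit | 115 ; credit | 258 ; debit | 39

Scalar subquery: AVG(amount) over all transactions rows = 17.272727 (≈; comparison uses full precision).
Keep rows where amount >= that value.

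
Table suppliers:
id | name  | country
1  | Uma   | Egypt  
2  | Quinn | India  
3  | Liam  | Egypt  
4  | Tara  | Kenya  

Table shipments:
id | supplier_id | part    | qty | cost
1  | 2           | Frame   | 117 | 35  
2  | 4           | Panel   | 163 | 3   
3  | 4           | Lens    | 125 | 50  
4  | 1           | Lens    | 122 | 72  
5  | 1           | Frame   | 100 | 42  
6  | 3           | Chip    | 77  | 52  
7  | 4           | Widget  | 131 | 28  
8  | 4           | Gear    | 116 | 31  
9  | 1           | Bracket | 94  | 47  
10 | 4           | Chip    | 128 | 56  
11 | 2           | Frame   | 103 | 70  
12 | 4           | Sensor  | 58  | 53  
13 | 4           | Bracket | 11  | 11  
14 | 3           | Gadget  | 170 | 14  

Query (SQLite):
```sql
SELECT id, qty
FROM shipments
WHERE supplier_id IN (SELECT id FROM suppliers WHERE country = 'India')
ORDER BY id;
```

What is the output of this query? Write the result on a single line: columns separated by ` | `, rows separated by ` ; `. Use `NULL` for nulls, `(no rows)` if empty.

1 | 117 ; 11 | 103

Inner query: suppliers.id where country = 'India'.
Outer: keep shipments rows whose supplier_id is in that set.
Inner query → {2}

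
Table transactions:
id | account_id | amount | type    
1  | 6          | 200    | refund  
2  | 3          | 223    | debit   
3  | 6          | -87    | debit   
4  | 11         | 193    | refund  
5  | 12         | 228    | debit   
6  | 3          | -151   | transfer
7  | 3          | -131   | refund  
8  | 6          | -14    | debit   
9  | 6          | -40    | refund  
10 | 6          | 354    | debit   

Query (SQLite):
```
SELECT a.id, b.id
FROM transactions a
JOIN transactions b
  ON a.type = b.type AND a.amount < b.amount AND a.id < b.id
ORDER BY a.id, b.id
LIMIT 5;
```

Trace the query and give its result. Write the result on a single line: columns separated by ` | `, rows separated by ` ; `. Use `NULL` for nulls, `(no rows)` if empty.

2 | 5 ; 2 | 10 ; 3 | 5 ; 3 | 8 ; 3 | 10

Pairs (a,b) with same type, a.amount < b.amount, a.id < b.id.
type groups: debit:{2,3,5,8,10} refund:{1,4,7,9} transfer:{6}
Ordered by (a.id, b.id); first 5.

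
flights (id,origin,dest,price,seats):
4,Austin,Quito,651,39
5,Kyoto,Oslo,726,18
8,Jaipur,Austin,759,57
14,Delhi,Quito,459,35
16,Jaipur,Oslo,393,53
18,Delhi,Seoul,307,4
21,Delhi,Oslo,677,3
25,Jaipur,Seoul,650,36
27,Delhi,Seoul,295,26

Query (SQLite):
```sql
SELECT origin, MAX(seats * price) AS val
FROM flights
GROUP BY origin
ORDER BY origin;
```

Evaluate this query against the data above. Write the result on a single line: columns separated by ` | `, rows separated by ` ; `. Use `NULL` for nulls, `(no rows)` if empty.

For each row compute seats * price.
Group by origin; take MAX of the expression per group.
  Austin: ids {4} → MAX(seats * price)=25389
  Delhi: ids {14, 18, 21, 27} → MAX(seats * price)=16065
  Jaipur: ids {8, 16, 25} → MAX(seats * price)=43263
  Kyoto: ids {5} → MAX(seats * price)=13068

Austin | 25389 ; Delhi | 16065 ; Jaipur | 43263 ; Kyoto | 13068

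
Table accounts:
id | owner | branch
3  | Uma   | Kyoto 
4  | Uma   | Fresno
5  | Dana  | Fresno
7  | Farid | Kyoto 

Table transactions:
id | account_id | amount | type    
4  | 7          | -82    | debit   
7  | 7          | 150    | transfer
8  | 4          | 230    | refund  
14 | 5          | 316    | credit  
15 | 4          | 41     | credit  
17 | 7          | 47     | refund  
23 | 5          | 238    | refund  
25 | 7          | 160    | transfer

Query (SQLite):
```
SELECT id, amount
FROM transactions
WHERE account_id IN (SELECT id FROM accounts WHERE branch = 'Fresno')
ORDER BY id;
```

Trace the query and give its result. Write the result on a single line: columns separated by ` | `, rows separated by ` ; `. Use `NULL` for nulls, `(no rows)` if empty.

8 | 230 ; 14 | 316 ; 15 | 41 ; 23 | 238

Inner query: accounts.id where branch = 'Fresno'.
Outer: keep transactions rows whose account_id is in that set.
Inner query → {4, 5}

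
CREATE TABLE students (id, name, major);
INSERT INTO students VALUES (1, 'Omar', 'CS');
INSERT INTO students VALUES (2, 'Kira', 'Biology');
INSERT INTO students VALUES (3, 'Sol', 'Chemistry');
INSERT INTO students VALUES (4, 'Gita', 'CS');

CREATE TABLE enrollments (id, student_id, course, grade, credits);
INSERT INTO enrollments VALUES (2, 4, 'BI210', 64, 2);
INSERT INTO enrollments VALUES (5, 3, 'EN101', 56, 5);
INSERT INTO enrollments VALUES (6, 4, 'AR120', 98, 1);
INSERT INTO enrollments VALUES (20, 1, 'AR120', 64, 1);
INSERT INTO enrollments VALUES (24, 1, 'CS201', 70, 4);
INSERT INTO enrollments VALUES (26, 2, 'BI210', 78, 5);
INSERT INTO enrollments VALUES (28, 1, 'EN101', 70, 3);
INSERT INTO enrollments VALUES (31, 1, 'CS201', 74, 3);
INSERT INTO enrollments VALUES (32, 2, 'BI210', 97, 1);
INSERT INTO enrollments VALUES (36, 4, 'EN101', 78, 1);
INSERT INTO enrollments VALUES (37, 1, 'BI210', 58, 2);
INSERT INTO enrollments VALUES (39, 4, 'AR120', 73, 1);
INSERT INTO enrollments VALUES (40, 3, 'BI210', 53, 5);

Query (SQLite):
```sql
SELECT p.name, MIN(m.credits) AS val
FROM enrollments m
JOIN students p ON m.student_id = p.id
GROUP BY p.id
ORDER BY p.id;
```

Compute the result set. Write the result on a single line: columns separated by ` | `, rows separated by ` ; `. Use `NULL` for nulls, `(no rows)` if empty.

Join each enrollments row to its students via student_id.
Group joined rows by students.id; compute MIN(m.credits) per group.
  1: ids {20, 24, 28, 31, 37} → MIN(m.credits)=1
  2: ids {26, 32} → MIN(m.credits)=1
  3: ids {5, 40} → MIN(m.credits)=5
  4: ids {2, 6, 36, 39} → MIN(m.credits)=1

Omar | 1 ; Kira | 1 ; Sol | 5 ; Gita | 1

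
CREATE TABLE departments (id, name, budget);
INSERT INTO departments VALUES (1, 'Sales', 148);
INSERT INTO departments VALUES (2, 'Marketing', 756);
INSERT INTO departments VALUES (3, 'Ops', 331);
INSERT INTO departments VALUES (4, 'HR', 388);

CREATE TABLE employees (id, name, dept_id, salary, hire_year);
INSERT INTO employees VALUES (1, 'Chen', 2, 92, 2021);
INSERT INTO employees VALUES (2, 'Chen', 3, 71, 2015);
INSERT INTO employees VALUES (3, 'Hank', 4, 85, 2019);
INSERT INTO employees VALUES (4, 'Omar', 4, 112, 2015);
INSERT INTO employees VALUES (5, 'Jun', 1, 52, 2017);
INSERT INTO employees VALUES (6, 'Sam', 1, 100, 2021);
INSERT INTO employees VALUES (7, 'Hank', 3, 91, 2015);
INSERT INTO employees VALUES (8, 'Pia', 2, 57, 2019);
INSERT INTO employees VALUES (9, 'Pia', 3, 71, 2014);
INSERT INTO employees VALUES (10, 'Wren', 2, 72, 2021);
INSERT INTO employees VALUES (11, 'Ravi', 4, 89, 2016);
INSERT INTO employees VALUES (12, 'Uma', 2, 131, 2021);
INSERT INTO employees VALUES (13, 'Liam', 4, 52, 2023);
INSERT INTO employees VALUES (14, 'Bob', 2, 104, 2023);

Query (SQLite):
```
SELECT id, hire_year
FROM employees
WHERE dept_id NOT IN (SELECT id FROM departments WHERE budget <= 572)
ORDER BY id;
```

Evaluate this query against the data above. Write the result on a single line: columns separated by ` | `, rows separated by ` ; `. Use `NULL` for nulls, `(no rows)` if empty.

Inner query: departments.id where budget <= 572.
Outer: keep employees rows whose dept_id is not in that set.
Inner query → {1, 3, 4}

1 | 2021 ; 8 | 2019 ; 10 | 2021 ; 12 | 2021 ; 14 | 2023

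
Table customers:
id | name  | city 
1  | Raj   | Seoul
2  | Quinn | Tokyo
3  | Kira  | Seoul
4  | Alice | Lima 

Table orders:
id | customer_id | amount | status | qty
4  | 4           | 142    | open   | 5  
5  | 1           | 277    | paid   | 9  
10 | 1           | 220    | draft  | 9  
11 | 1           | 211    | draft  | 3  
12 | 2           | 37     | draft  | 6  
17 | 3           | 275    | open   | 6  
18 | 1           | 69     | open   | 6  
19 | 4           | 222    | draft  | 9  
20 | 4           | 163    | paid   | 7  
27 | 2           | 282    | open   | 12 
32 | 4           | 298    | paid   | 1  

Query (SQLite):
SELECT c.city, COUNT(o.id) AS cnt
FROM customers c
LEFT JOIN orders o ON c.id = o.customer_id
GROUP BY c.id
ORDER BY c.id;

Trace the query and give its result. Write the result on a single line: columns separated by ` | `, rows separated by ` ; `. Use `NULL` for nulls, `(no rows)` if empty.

Seoul | 4 ; Tokyo | 2 ; Seoul | 1 ; Lima | 4

LEFT JOIN keeps every customers row; unmatched ones get NULL for orders columns.
Group by customers.id and compute COUNT(o.id). COUNT(col) of an all-NULL group is 0.
  1: ids {5, 10, 11, 18} → COUNT(o.id)=4
  2: ids {12, 27} → COUNT(o.id)=2
  3: ids {17} → COUNT(o.id)=1
  4: ids {4, 19, 20, 32} → COUNT(o.id)=4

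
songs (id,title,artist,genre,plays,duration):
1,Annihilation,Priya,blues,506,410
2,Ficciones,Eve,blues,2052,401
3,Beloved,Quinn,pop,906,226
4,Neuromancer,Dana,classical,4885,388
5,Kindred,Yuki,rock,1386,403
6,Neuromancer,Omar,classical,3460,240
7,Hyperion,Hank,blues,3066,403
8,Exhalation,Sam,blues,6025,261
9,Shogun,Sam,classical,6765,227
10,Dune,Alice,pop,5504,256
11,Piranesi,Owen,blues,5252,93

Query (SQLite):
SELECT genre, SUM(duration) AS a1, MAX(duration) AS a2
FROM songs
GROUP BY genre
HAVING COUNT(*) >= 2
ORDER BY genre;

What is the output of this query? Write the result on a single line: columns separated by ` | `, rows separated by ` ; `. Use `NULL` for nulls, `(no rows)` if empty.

blues | 1568 | 410 ; classical | 855 | 388 ; pop | 482 | 256

Group songs by genre.
Per group compute: SUM(duration), MAX(duration).
HAVING: drop groups with fewer than 2 rows.
  blues: ids {1, 2, 7, 8, 11} → SUM(duration)=1568, MAX(duration)=410
  classical: ids {4, 6, 9} → SUM(duration)=855, MAX(duration)=388
  pop: ids {3, 10} → SUM(duration)=482, MAX(duration)=256
  rock: ids {5} → SUM(duration)=403, MAX(duration)=403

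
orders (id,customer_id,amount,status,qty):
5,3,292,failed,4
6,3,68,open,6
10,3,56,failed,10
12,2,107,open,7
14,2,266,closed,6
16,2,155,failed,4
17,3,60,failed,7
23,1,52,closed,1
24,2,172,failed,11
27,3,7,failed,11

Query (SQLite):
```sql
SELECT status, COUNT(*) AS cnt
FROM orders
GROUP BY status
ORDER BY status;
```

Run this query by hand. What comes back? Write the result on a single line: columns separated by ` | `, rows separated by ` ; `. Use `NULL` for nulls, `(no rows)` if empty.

Partition orders by status; compute COUNT(*) within each group.
  closed: ids {14, 23} → COUNT(*)=2
  failed: ids {5, 10, 16, 17, 24, 27} → COUNT(*)=6
  open: ids {6, 12} → COUNT(*)=2

closed | 2 ; failed | 6 ; open | 2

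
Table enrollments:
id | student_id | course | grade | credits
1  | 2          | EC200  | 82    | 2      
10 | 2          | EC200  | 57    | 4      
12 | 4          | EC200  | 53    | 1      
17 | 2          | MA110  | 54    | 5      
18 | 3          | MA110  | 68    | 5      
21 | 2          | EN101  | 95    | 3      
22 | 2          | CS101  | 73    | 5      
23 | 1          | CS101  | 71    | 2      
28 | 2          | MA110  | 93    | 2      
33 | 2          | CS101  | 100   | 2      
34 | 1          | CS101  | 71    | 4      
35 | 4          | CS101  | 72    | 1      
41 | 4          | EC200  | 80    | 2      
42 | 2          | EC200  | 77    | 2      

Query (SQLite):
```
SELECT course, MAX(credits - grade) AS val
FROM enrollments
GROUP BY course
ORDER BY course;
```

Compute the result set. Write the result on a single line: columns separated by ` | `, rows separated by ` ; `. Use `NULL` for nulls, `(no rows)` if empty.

For each row compute credits - grade.
Group by course; take MAX of the expression per group.
  CS101: ids {22, 23, 33, 34, 35} → MAX(credits - grade)=-67
  EC200: ids {1, 10, 12, 41, 42} → MAX(credits - grade)=-52
  EN101: ids {21} → MAX(credits - grade)=-92
  MA110: ids {17, 18, 28} → MAX(credits - grade)=-49

CS101 | -67 ; EC200 | -52 ; EN101 | -92 ; MA110 | -49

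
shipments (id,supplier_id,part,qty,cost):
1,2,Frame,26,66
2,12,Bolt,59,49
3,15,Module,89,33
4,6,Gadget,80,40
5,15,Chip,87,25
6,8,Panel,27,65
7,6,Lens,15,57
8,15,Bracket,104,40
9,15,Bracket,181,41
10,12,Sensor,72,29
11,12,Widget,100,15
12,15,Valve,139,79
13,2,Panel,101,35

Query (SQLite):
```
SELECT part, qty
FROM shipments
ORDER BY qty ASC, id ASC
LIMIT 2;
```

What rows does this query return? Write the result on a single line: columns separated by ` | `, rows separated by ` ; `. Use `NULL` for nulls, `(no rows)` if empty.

Lens | 15 ; Frame | 26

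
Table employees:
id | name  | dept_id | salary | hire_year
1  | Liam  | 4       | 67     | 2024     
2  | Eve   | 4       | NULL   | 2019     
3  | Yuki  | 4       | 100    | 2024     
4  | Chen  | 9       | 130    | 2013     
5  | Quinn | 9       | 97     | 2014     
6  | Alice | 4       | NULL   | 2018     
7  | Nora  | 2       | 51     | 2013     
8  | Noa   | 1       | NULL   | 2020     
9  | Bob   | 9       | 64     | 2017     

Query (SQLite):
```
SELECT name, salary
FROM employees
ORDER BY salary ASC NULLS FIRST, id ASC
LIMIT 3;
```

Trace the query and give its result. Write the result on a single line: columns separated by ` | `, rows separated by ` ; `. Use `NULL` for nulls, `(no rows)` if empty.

Sort by salary asc, tiebreak id asc: (NULL, id=2), (NULL, id=6), (NULL, id=8), (51, id=7), (64, id=9), (67, id=1) …. Take first 3.
NULLS FIRST: NULL salary rows go before all non-NULL rows (among themselves ordered by id asc).

Eve | NULL ; Alice | NULL ; Noa | NULL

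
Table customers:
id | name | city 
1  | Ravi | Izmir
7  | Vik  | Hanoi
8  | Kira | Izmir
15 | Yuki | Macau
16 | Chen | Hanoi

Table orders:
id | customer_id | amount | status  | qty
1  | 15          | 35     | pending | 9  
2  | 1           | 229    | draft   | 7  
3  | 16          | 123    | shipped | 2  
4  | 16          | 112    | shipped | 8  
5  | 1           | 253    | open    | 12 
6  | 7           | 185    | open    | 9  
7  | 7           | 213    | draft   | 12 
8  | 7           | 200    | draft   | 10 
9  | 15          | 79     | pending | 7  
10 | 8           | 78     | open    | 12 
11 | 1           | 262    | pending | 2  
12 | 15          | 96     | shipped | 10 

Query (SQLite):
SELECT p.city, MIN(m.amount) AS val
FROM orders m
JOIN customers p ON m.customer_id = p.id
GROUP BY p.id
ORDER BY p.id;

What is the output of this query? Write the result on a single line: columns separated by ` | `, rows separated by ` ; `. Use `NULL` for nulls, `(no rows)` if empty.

Izmir | 229 ; Hanoi | 185 ; Izmir | 78 ; Macau | 35 ; Hanoi | 112

Join each orders row to its customers via customer_id.
Group joined rows by customers.id; compute MIN(m.amount) per group.
  1: ids {2, 5, 11} → MIN(m.amount)=229
  7: ids {6, 7, 8} → MIN(m.amount)=185
  8: ids {10} → MIN(m.amount)=78
  15: ids {1, 9, 12} → MIN(m.amount)=35
  16: ids {3, 4} → MIN(m.amount)=112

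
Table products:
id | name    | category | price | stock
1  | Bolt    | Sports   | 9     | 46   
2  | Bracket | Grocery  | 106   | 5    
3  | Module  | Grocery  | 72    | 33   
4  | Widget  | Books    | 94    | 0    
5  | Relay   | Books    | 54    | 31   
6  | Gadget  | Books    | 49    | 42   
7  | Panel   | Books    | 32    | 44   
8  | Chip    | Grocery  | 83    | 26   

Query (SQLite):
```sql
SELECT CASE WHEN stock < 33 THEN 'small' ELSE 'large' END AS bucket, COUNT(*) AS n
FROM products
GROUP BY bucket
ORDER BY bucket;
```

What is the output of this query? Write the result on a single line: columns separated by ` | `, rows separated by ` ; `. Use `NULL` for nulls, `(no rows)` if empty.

large | 4 ; small | 4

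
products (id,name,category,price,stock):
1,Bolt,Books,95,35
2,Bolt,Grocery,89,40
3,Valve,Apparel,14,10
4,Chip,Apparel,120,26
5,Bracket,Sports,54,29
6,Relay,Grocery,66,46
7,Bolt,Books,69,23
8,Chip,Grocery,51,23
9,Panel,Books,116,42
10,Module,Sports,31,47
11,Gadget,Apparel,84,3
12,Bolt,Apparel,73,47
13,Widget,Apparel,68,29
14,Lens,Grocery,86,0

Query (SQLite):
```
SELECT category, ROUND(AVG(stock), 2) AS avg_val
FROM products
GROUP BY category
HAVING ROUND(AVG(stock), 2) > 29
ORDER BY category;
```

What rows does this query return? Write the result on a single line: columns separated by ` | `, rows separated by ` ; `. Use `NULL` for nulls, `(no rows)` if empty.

Books | 33.33 ; Sports | 38

Partition products by category; compute ROUND(AVG(stock), 2) within each group.
HAVING: keep groups where ROUND(AVG(stock), 2) > 29.
  Apparel: ids {3, 4, 11, 12, 13} → ROUND(AVG(stock), 2)=23
  Books: ids {1, 7, 9} → ROUND(AVG(stock), 2)=33.33
  Grocery: ids {2, 6, 8, 14} → ROUND(AVG(stock), 2)=27.25
  Sports: ids {5, 10} → ROUND(AVG(stock), 2)=38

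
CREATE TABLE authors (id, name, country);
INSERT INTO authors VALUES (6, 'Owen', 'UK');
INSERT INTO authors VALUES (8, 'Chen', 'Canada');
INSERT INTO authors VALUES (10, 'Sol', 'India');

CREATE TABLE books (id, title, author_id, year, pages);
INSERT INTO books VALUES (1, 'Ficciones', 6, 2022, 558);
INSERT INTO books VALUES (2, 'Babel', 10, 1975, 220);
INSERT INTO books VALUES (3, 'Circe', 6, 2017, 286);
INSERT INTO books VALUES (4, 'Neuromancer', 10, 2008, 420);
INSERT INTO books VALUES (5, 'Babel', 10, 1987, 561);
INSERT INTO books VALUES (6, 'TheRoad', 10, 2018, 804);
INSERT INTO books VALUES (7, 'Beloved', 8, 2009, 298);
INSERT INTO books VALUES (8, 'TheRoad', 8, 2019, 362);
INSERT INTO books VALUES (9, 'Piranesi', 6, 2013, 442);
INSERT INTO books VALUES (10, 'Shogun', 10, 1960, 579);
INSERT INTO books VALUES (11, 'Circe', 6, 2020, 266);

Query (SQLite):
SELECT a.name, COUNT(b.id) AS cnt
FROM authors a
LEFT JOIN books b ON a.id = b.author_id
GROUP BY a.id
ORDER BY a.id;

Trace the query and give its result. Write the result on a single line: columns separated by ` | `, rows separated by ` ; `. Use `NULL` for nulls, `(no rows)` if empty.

Owen | 4 ; Chen | 2 ; Sol | 5

LEFT JOIN keeps every authors row; unmatched ones get NULL for books columns.
Group by authors.id and compute COUNT(b.id). COUNT(col) of an all-NULL group is 0.
  6: ids {1, 3, 9, 11} → COUNT(b.id)=4
  8: ids {7, 8} → COUNT(b.id)=2
  10: ids {2, 4, 5, 6, 10} → COUNT(b.id)=5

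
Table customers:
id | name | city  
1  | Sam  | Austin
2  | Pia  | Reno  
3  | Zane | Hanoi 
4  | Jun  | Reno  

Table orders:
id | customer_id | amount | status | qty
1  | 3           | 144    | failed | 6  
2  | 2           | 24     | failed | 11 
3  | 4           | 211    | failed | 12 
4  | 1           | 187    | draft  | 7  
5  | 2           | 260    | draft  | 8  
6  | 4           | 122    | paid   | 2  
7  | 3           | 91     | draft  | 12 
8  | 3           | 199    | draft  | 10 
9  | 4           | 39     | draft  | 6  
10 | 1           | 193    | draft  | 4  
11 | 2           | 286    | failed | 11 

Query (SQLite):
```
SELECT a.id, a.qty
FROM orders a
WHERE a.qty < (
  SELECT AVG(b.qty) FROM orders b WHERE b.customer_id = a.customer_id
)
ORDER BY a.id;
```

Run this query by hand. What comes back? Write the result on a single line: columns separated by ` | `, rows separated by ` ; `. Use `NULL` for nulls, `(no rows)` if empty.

For each orders row a, compute AVG(qty) over rows sharing a.customer_id.
Keep row a if a.qty < that per-group AVG.
  customer_id=1: AVG(qty) = 5.5
  customer_id=2: AVG(qty) = 10.0
  customer_id=3: AVG(qty) = 9.333333
  customer_id=4: AVG(qty) = 6.666667

1 | 6 ; 5 | 8 ; 6 | 2 ; 9 | 6 ; 10 | 4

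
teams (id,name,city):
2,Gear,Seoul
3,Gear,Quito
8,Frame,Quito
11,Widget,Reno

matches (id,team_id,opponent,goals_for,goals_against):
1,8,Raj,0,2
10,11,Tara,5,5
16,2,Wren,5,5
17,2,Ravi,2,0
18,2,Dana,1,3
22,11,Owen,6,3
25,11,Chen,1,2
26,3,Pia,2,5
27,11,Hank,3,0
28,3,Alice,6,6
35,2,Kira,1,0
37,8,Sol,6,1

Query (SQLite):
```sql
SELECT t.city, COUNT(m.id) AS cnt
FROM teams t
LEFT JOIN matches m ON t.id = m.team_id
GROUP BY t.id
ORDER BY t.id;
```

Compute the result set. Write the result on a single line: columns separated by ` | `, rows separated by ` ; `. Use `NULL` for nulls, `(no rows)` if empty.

Seoul | 4 ; Quito | 2 ; Quito | 2 ; Reno | 4

LEFT JOIN keeps every teams row; unmatched ones get NULL for matches columns.
Group by teams.id and compute COUNT(m.id). COUNT(col) of an all-NULL group is 0.
  2: ids {16, 17, 18, 35} → COUNT(m.id)=4
  3: ids {26, 28} → COUNT(m.id)=2
  8: ids {1, 37} → COUNT(m.id)=2
  11: ids {10, 22, 25, 27} → COUNT(m.id)=4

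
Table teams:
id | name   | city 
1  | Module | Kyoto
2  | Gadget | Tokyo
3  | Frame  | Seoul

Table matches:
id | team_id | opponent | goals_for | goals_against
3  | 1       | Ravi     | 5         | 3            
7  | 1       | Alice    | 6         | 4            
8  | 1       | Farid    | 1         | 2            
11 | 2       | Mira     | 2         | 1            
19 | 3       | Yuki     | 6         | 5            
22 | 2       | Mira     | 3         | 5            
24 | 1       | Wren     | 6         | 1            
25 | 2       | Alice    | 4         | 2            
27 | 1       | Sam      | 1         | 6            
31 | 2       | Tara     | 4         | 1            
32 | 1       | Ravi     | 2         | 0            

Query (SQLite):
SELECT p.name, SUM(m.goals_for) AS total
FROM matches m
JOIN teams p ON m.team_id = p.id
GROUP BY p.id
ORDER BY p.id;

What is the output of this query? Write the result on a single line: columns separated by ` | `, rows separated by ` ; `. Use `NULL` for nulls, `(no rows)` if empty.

Join each matches row to its teams via team_id.
Group joined rows by teams.id; compute SUM(m.goals_for) per group.
  1: ids {3, 7, 8, 24, 27, 32} → SUM(m.goals_for)=21
  2: ids {11, 22, 25, 31} → SUM(m.goals_for)=13
  3: ids {19} → SUM(m.goals_for)=6

Module | 21 ; Gadget | 13 ; Frame | 6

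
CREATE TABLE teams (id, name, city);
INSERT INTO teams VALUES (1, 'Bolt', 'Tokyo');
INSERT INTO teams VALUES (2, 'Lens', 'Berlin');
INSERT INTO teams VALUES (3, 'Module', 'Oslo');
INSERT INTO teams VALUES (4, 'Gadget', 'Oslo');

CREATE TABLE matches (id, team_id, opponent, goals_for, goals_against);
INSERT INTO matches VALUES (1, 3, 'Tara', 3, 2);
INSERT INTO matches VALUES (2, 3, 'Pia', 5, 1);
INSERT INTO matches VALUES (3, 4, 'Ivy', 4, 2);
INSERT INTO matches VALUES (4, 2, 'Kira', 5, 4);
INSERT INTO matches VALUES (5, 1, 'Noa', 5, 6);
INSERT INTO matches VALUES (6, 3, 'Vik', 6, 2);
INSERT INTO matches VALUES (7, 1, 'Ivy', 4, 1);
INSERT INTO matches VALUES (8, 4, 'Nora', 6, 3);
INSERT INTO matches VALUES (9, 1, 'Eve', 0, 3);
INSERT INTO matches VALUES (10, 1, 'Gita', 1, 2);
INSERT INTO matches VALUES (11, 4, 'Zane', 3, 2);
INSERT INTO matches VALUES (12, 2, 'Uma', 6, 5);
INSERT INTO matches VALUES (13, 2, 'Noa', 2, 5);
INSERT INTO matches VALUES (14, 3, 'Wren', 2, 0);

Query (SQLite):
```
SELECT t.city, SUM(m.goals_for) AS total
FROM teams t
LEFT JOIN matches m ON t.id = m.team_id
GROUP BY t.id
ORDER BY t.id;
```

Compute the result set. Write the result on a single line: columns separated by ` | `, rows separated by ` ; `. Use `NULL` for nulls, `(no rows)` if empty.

LEFT JOIN keeps every teams row; unmatched ones get NULL for matches columns.
Group by teams.id and compute SUM(m.goals_for). SUM over an all-NULL group is NULL.
  1: ids {5, 7, 9, 10} → SUM(m.goals_for)=10
  2: ids {4, 12, 13} → SUM(m.goals_for)=13
  3: ids {1, 2, 6, 14} → SUM(m.goals_for)=16
  4: ids {3, 8, 11} → SUM(m.goals_for)=13

Tokyo | 10 ; Berlin | 13 ; Oslo | 16 ; Oslo | 13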